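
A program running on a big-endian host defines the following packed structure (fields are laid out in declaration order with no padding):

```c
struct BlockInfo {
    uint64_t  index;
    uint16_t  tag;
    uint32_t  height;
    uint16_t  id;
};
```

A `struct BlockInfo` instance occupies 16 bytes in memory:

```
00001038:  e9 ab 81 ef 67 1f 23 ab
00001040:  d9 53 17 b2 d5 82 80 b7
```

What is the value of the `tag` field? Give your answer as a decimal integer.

`tag` follows `index` (8 bytes), so it starts at byte offset 8 and occupies 2 bytes.
Bytes at offsets 8..9: D9 53.
Big-endian: lowest address holds the most-significant byte.
The bytes are already most-significant first: 0xD953.
0xD953 = 55635.

55635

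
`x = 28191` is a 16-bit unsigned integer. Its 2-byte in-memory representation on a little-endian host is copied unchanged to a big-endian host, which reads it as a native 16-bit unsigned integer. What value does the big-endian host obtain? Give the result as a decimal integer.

28191 in 16-bit hexadecimal is 0x6E1F.
Stored little-endian, the bytes at ascending addresses are 1F 6E.
Read back as big-endian, the last byte is least significant, giving 0x1F6E.
0x1F6E = 8046.

8046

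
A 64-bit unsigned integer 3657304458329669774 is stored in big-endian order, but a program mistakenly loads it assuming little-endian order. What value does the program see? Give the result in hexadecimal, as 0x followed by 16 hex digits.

0x8E403112075BC132

3657304458329669774 in 64-bit hexadecimal is 0x32C15B071231408E.
Stored big-endian, the bytes at ascending addresses are 32 C1 5B 07 12 31 40 8E.
Read back as little-endian, the first byte is least significant, giving 0x8E403112075BC132.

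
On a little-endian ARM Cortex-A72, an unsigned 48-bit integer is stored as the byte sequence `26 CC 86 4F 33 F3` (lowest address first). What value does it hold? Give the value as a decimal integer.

267401703115814

In little-endian order the low byte comes first in memory.
Reassemble most-significant byte first: F3 33 4F 86 CC 26 → 0xF3334F86CC26.
0xF3334F86CC26 = 267401703115814.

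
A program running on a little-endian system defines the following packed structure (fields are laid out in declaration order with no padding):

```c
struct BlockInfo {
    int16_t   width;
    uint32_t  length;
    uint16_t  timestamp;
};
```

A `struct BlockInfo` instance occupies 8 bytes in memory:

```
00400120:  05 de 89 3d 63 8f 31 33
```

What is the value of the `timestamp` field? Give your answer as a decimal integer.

`timestamp` follows `width` (2 B), `length` (4 B), so it starts at offset 2 + 4 = 6 and occupies 2 bytes.
Bytes at offsets 6..7: 31 33.
Little-endian stores the least-significant byte at the lowest address.
Reassemble most-significant byte first: 33 31 → 0x3331.
0x3331 = 13105.

13105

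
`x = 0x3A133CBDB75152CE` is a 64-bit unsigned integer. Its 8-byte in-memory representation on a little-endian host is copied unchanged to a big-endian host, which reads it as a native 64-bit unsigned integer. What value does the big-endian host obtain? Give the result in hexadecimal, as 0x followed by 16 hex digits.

0xCE5251B7BD3C133A

Stored little-endian, the bytes at ascending addresses are CE 52 51 B7 BD 3C 13 3A.
Read back as big-endian, the last byte is least significant, giving 0xCE5251B7BD3C133A.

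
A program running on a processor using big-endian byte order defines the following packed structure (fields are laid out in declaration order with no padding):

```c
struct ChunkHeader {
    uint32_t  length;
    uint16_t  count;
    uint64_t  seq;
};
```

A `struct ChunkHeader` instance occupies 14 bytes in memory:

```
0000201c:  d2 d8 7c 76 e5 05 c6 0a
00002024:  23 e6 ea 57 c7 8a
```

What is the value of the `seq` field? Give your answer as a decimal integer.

14270257843957909386

`seq` follows `length` (4 B), `count` (2 B), so it starts at offset 4 + 2 = 6 and occupies 8 bytes.
Bytes at offsets 6..13: C6 0A 23 E6 EA 57 C7 8A.
Big-endian stores the most-significant byte at the lowest address.
The bytes are already most-significant first: 0xC60A23E6EA57C78A.
0xC60A23E6EA57C78A = 14270257843957909386.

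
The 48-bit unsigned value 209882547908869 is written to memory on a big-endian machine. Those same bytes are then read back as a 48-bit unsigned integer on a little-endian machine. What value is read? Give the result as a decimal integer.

209882547908869 in 48-bit hexadecimal is 0xBEE316B67105.
Stored big-endian, the bytes at ascending addresses are BE E3 16 B6 71 05.
Read back as little-endian, the first byte is least significant, giving 0x0571B616E3BE.
0x0571B616E3BE = 5985944396734.

5985944396734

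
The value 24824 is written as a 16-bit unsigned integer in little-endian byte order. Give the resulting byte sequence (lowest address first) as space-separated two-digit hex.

F8 60

24824 in hexadecimal, padded to 16 bits, is 0x60F8.
Split into bytes (most-significant first): 60 F8.
In little-endian order the low byte comes first in memory.
So at ascending addresses the bytes are F8 60.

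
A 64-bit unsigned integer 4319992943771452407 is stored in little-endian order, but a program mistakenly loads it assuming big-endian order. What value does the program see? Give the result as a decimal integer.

4319992943771452407 in 64-bit hexadecimal is 0x3BF3B2B1ADB103F7.
Stored little-endian, the bytes at ascending addresses are F7 03 B1 AD B1 B2 F3 3B.
Read back as big-endian, the last byte is least significant, giving 0xF703B1ADB1B2F33B.
0xF703B1ADB1B2F33B = 17799265511867085627.

17799265511867085627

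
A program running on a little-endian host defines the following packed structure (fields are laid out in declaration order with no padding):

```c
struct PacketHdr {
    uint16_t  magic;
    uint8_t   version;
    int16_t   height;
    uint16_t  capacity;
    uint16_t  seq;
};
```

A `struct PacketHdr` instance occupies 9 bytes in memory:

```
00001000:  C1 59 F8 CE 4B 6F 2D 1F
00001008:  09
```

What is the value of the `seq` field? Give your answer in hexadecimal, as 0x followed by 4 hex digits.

0x091F

`seq` follows `magic` (2 B), `version` (1 B), `height` (2 B), `capacity` (2 B), so it starts at offset 2 + 1 + 2 + 2 = 7 and occupies 2 bytes.
Bytes at offsets 7..8: 1F 09.
Little-endian stores the least-significant byte at the lowest address.
Reassemble most-significant byte first: 09 1F → 0x091F.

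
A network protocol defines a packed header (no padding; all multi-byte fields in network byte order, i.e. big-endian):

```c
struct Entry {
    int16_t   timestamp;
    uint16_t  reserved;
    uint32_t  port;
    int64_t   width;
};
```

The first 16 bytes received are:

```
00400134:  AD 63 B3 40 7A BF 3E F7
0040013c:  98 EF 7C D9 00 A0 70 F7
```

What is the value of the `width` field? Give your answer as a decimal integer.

-7426579989050396425

`width` follows `timestamp` (2 B), `reserved` (2 B), `port` (4 B), so it starts at offset 2 + 2 + 4 = 8 and occupies 8 bytes.
Bytes at offsets 8..15: 98 EF 7C D9 00 A0 70 F7.
Big-endian stores the most-significant byte at the lowest address.
The bytes are already most-significant first: 0x98EF7CD900A070F7.
Top bit is set, so as a signed 64-bit value this is 0x98EF7CD900A070F7 − 2^64 = -7426579989050396425.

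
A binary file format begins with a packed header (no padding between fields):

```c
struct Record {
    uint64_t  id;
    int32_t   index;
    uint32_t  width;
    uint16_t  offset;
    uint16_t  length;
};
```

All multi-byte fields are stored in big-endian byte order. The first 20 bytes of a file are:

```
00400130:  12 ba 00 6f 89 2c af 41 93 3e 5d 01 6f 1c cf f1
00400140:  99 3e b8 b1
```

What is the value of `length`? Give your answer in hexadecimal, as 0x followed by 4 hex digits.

`length` follows `id` (8 B), `index` (4 B), `width` (4 B), `offset` (2 B), so it starts at offset 8 + 4 + 4 + 2 = 18 and occupies 2 bytes.
Bytes at offsets 18..19: B8 B1.
Big-endian stores the most-significant byte at the lowest address.
The bytes are already most-significant first: 0xB8B1.

0xB8B1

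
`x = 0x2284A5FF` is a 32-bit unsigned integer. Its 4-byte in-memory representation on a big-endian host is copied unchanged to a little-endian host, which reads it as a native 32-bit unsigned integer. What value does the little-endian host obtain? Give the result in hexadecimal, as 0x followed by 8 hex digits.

0xFFA58422

Stored big-endian, the bytes at ascending addresses are 22 84 A5 FF.
Read back as little-endian, the first byte is least significant, giving 0xFFA58422.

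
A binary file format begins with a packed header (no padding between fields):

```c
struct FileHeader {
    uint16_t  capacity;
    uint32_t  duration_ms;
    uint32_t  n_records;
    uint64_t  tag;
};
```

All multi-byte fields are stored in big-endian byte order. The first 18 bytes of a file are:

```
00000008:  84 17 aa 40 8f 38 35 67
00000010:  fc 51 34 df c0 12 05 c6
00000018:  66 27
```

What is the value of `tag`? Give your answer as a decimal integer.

3809974993417561639

`tag` follows `capacity` (2 B), `duration_ms` (4 B), `n_records` (4 B), so it starts at offset 2 + 4 + 4 = 10 and occupies 8 bytes.
Bytes at offsets 10..17: 34 DF C0 12 05 C6 66 27.
Big-endian stores the most-significant byte at the lowest address.
The bytes are already most-significant first: 0x34DFC01205C66627.
0x34DFC01205C66627 = 3809974993417561639.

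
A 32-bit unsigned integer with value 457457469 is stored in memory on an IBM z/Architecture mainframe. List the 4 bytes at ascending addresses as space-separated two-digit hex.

457457469 in hexadecimal, padded to 32 bits, is 0x1B443F3D.
Split into bytes (most-significant first): 1B 44 3F 3D.
Big-endian stores the most-significant byte at the lowest address.
So the memory order matches the most-significant-first order: 1B 44 3F 3D.

1B 44 3F 3D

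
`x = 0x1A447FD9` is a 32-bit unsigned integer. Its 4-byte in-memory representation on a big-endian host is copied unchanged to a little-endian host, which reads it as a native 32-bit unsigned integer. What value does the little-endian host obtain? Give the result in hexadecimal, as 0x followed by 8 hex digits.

0xD97F441A

Stored big-endian, the bytes at ascending addresses are 1A 44 7F D9.
Read back as little-endian, the first byte is least significant, giving 0xD97F441A.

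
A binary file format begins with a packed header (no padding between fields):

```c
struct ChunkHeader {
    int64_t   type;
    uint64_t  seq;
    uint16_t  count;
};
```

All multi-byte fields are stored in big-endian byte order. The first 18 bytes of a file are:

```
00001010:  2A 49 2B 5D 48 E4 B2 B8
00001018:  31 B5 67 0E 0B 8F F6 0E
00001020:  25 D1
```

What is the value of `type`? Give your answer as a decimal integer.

3047014302547751608

`type` is the first field, at byte offset 0, occupying 8 bytes.
Bytes at offsets 0..7: 2A 49 2B 5D 48 E4 B2 B8.
In big-endian order the high byte comes first in memory.
The bytes are already most-significant first: 0x2A492B5D48E4B2B8.
0x2A492B5D48E4B2B8 = 3047014302547751608.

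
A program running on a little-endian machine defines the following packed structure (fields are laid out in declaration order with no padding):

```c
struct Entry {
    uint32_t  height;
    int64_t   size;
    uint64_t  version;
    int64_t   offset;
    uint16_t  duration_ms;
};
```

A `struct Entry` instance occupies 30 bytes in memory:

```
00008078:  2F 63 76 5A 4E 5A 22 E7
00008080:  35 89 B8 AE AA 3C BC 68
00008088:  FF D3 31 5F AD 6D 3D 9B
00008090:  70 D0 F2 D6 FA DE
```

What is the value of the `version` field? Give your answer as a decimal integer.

6859496801389264042

`version` follows `height` (4 B), `size` (8 B), so it starts at offset 4 + 8 = 12 and occupies 8 bytes.
Bytes at offsets 12..19: AA 3C BC 68 FF D3 31 5F.
Little-endian stores the least-significant byte at the lowest address.
Reassemble most-significant byte first: 5F 31 D3 FF 68 BC 3C AA → 0x5F31D3FF68BC3CAA.
0x5F31D3FF68BC3CAA = 6859496801389264042.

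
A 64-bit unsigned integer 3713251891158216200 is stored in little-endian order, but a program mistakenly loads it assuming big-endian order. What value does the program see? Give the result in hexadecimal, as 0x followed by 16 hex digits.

0x086E08DEEB1E8833

3713251891158216200 in 64-bit hexadecimal is 0x33881EEBDE086E08.
Stored little-endian, the bytes at ascending addresses are 08 6E 08 DE EB 1E 88 33.
Read back as big-endian, the last byte is least significant, giving 0x086E08DEEB1E8833.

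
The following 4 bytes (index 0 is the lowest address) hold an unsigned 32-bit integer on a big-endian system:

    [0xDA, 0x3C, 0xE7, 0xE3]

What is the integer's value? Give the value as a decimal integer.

3661424611

In big-endian order the high byte comes first in memory.
The bytes are already most-significant first: 0xDA3CE7E3.
0xDA3CE7E3 = 3661424611.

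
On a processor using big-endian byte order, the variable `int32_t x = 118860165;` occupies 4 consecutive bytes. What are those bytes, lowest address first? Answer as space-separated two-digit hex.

07 15 A9 85

118860165 in hexadecimal, padded to 32 bits, is 0x0715A985.
Split into bytes (most-significant first): 07 15 A9 85.
Big-endian stores the most-significant byte at the lowest address.
So the memory order matches the most-significant-first order: 07 15 A9 85.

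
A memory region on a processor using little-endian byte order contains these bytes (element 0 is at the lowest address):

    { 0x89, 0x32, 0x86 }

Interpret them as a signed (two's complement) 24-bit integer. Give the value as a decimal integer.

-7982455

Little-endian stores the least-significant byte at the lowest address.
Reassemble most-significant byte first: 86 32 89 → 0x863289.
Top bit is set, so as a signed 24-bit value this is 0x863289 − 2^24 = -7982455.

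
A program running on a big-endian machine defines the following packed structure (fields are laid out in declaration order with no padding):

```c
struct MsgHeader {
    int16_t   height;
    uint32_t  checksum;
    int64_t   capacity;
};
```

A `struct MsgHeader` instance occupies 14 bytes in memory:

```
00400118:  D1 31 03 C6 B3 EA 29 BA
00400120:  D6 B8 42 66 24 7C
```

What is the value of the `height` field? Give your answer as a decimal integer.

`height` is the first field, at byte offset 0, occupying 2 bytes.
Bytes at offsets 0..1: D1 31.
In big-endian order the high byte comes first in memory.
The bytes are already most-significant first: 0xD131.
Top bit is set, so as a signed 16-bit value this is 0xD131 − 2^16 = -11983.

-11983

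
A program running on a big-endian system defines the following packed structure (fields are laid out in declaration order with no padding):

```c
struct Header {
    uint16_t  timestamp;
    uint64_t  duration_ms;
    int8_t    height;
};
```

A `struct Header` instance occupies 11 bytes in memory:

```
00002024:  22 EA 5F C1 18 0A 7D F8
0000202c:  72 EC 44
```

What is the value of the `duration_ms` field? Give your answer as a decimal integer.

6899822537450484460

`duration_ms` follows `timestamp` (2 bytes), so it starts at byte offset 2 and occupies 8 bytes.
Bytes at offsets 2..9: 5F C1 18 0A 7D F8 72 EC.
In big-endian order the high byte comes first in memory.
The bytes are already most-significant first: 0x5FC1180A7DF872EC.
0x5FC1180A7DF872EC = 6899822537450484460.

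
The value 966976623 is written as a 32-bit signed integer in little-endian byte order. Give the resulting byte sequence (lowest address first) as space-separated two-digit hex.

966976623 in hexadecimal, padded to 32 bits, is 0x39A2E46F.
Split into bytes (most-significant first): 39 A2 E4 6F.
Little-endian: lowest address holds the least-significant byte.
So at ascending addresses the bytes are 6F E4 A2 39.

6F E4 A2 39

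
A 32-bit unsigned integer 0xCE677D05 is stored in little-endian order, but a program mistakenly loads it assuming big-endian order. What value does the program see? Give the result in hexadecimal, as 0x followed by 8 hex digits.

Stored little-endian, the bytes at ascending addresses are 05 7D 67 CE.
Read back as big-endian, the last byte is least significant, giving 0x057D67CE.

0x057D67CE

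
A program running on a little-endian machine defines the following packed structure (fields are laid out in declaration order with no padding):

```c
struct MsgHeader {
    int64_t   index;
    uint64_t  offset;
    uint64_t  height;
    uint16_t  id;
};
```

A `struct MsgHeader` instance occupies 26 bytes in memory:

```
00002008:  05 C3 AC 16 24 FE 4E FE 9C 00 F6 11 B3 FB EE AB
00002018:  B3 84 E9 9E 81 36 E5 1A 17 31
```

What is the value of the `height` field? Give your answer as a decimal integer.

1938015144997651635

`height` follows `index` (8 B), `offset` (8 B), so it starts at offset 8 + 8 = 16 and occupies 8 bytes.
Bytes at offsets 16..23: B3 84 E9 9E 81 36 E5 1A.
In little-endian order the low byte comes first in memory.
Reassemble most-significant byte first: 1A E5 36 81 9E E9 84 B3 → 0x1AE536819EE984B3.
0x1AE536819EE984B3 = 1938015144997651635.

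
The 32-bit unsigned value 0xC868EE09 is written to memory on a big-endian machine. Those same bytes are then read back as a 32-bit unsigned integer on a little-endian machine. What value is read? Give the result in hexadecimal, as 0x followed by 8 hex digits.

Stored big-endian, the bytes at ascending addresses are C8 68 EE 09.
Read back as little-endian, the first byte is least significant, giving 0x09EE68C8.

0x09EE68C8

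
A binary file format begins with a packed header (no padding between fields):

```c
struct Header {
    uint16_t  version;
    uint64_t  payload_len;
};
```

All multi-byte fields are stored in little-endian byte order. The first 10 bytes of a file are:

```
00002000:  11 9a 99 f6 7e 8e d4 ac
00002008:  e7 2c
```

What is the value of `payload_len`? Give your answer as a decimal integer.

3235744886212720281

`payload_len` follows `version` (2 bytes), so it starts at byte offset 2 and occupies 8 bytes.
Bytes at offsets 2..9: 99 F6 7E 8E D4 AC E7 2C.
In little-endian order the low byte comes first in memory.
Reassemble most-significant byte first: 2C E7 AC D4 8E 7E F6 99 → 0x2CE7ACD48E7EF699.
0x2CE7ACD48E7EF699 = 3235744886212720281.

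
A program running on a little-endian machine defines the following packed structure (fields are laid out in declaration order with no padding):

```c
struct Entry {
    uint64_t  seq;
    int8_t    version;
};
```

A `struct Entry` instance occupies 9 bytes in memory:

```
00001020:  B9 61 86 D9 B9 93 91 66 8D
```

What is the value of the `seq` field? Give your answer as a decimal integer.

7390850889919390137

`seq` is the first field, at byte offset 0, occupying 8 bytes.
Bytes at offsets 0..7: B9 61 86 D9 B9 93 91 66.
Little-endian: lowest address holds the least-significant byte.
Reassemble most-significant byte first: 66 91 93 B9 D9 86 61 B9 → 0x669193B9D98661B9.
0x669193B9D98661B9 = 7390850889919390137.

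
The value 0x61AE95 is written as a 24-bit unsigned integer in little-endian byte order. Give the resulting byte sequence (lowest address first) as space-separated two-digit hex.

Split into bytes (most-significant first): 61 AE 95.
Little-endian stores the least-significant byte at the lowest address.
So at ascending addresses the bytes are 95 AE 61.

95 AE 61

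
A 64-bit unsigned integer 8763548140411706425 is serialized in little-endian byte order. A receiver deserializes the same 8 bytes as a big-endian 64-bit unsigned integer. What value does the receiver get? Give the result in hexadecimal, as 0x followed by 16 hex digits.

0x395C46399A609E79

8763548140411706425 in 64-bit hexadecimal is 0x799E609A39465C39.
Stored little-endian, the bytes at ascending addresses are 39 5C 46 39 9A 60 9E 79.
Read back as big-endian, the last byte is least significant, giving 0x395C46399A609E79.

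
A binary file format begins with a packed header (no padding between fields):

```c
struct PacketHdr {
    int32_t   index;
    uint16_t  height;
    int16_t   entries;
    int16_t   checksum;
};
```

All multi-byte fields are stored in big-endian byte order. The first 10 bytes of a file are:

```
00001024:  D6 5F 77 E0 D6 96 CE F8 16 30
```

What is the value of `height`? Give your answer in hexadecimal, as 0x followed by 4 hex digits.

`height` follows `index` (4 bytes), so it starts at byte offset 4 and occupies 2 bytes.
Bytes at offsets 4..5: D6 96.
In big-endian order the high byte comes first in memory.
The bytes are already most-significant first: 0xD696.

0xD696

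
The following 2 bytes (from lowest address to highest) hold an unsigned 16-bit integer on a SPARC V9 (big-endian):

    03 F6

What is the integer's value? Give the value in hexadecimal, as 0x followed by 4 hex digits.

0x03F6

In big-endian order the high byte comes first in memory.
The bytes are already most-significant first: 0x03F6.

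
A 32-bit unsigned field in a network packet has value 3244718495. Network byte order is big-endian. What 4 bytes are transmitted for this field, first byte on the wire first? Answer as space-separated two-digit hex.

C1 66 79 9F

3244718495 in hexadecimal, padded to 32 bits, is 0xC166799F.
Split into bytes (most-significant first): C1 66 79 9F.
Big-endian: lowest address holds the most-significant byte.
So the memory order matches the most-significant-first order: C1 66 79 9F.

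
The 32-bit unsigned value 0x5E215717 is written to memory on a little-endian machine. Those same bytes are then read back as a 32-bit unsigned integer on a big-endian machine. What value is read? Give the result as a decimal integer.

Stored little-endian, the bytes at ascending addresses are 17 57 21 5E.
Read back as big-endian, the last byte is least significant, giving 0x1757215E.
0x1757215E = 391586142.

391586142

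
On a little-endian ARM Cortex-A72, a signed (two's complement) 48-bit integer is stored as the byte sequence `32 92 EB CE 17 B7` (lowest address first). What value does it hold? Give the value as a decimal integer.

-80162093034958

Little-endian: lowest address holds the least-significant byte.
Reassemble most-significant byte first: B7 17 CE EB 92 32 → 0xB717CEEB9232.
Top bit is set, so as a signed 48-bit value this is 0xB717CEEB9232 − 2^48 = -80162093034958.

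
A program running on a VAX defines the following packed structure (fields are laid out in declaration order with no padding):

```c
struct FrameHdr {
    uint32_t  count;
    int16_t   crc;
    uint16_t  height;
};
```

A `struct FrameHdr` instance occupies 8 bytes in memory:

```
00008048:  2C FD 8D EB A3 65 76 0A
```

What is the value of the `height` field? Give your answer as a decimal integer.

2678

`height` follows `count` (4 B), `crc` (2 B), so it starts at offset 4 + 2 = 6 and occupies 2 bytes.
Bytes at offsets 6..7: 76 0A.
Little-endian stores the least-significant byte at the lowest address.
Reassemble most-significant byte first: 0A 76 → 0x0A76.
0x0A76 = 2678.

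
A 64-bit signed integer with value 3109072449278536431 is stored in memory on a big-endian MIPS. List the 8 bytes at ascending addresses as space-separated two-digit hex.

3109072449278536431 in hexadecimal, padded to 64 bits, is 0x2B25A4EB88336AEF.
Split into bytes (most-significant first): 2B 25 A4 EB 88 33 6A EF.
Big-endian stores the most-significant byte at the lowest address.
So the memory order matches the most-significant-first order: 2B 25 A4 EB 88 33 6A EF.

2B 25 A4 EB 88 33 6A EF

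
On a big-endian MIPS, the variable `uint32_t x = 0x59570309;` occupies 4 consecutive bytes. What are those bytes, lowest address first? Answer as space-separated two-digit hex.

Split into bytes (most-significant first): 59 57 03 09.
In big-endian order the high byte comes first in memory.
So the memory order matches the most-significant-first order: 59 57 03 09.

59 57 03 09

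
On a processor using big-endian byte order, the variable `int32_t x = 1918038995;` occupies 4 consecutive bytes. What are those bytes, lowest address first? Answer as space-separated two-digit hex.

72 52 F3 D3

1918038995 in hexadecimal, padded to 32 bits, is 0x7252F3D3.
Split into bytes (most-significant first): 72 52 F3 D3.
In big-endian order the high byte comes first in memory.
So the memory order matches the most-significant-first order: 72 52 F3 D3.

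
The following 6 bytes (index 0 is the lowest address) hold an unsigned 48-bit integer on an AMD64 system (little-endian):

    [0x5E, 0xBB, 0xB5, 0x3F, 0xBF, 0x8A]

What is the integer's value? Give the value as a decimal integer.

Little-endian: lowest address holds the least-significant byte.
Reassemble most-significant byte first: 8A BF 3F B5 BB 5E → 0x8ABF3FB5BB5E.
0x8ABF3FB5BB5E = 152554012261214.

152554012261214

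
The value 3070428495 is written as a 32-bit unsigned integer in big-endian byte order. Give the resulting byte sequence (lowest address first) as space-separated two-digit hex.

B7 03 05 4F

3070428495 in hexadecimal, padded to 32 bits, is 0xB703054F.
Split into bytes (most-significant first): B7 03 05 4F.
In big-endian order the high byte comes first in memory.
So the memory order matches the most-significant-first order: B7 03 05 4F.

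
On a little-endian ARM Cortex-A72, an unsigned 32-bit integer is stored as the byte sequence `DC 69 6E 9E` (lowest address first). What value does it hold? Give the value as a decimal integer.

2658036188

Little-endian: lowest address holds the least-significant byte.
Reassemble most-significant byte first: 9E 6E 69 DC → 0x9E6E69DC.
0x9E6E69DC = 2658036188.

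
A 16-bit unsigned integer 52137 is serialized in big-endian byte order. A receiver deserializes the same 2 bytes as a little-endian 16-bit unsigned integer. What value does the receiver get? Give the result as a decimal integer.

52137 in 16-bit hexadecimal is 0xCBA9.
Stored big-endian, the bytes at ascending addresses are CB A9.
Read back as little-endian, the first byte is least significant, giving 0xA9CB.
0xA9CB = 43467.

43467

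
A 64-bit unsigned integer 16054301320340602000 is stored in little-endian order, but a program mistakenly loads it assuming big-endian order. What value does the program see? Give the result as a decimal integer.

16054301320340602000 in 64-bit hexadecimal is 0xDECC55FDD3FC7C90.
Stored little-endian, the bytes at ascending addresses are 90 7C FC D3 FD 55 CC DE.
Read back as big-endian, the last byte is least significant, giving 0x907CFCD3FD55CCDE.
0x907CFCD3FD55CCDE = 10411474425992301790.

10411474425992301790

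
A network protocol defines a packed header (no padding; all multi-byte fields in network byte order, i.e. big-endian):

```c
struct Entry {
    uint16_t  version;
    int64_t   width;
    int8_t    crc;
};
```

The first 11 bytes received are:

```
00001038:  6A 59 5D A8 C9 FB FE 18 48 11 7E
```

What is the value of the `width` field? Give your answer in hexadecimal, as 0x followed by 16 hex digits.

`width` follows `version` (2 bytes), so it starts at byte offset 2 and occupies 8 bytes.
Bytes at offsets 2..9: 5D A8 C9 FB FE 18 48 11.
Big-endian stores the most-significant byte at the lowest address.
The bytes are already most-significant first: 0x5DA8C9FBFE184811.

0x5DA8C9FBFE184811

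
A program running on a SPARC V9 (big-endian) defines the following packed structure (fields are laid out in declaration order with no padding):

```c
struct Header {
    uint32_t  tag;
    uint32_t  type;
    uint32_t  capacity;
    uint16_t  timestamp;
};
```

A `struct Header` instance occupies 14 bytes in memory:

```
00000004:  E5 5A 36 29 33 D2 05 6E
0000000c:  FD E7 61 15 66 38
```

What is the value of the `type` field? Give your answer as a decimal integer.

`type` follows `tag` (4 bytes), so it starts at byte offset 4 and occupies 4 bytes.
Bytes at offsets 4..7: 33 D2 05 6E.
In big-endian order the high byte comes first in memory.
The bytes are already most-significant first: 0x33D2056E.
0x33D2056E = 869401966.

869401966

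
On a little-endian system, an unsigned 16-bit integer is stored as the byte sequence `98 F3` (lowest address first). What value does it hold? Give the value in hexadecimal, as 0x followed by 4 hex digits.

Little-endian stores the least-significant byte at the lowest address.
Reassemble most-significant byte first: F3 98 → 0xF398.

0xF398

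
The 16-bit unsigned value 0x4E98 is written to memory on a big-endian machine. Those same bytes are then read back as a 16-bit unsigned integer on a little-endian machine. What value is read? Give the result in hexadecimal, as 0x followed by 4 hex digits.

0x984E

Stored big-endian, the bytes at ascending addresses are 4E 98.
Read back as little-endian, the first byte is least significant, giving 0x984E.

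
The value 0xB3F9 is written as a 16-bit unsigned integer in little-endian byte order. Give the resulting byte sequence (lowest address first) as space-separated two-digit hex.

Split into bytes (most-significant first): B3 F9.
Little-endian stores the least-significant byte at the lowest address.
So at ascending addresses the bytes are F9 B3.

F9 B3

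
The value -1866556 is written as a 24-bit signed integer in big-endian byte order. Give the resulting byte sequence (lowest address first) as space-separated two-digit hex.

E3 84 C4

Two's complement of -1866556 in 24 bits: 1866556 = 0x1C7B3C; invert → 0xE384C3; add 1 → 0xE384C4.
Split into bytes (most-significant first): E3 84 C4.
Big-endian: lowest address holds the most-significant byte.
So the memory order matches the most-significant-first order: E3 84 C4.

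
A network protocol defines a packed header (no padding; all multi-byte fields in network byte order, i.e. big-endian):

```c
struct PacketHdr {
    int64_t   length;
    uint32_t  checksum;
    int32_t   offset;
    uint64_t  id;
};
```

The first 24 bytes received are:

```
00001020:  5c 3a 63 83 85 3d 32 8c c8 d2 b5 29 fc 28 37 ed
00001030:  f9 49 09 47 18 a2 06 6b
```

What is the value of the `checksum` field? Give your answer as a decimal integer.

`checksum` follows `length` (8 bytes), so it starts at byte offset 8 and occupies 4 bytes.
Bytes at offsets 8..11: C8 D2 B5 29.
Big-endian: lowest address holds the most-significant byte.
The bytes are already most-significant first: 0xC8D2B529.
0xC8D2B529 = 3369252137.

3369252137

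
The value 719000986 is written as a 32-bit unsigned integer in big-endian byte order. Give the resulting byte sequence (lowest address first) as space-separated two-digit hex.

719000986 in hexadecimal, padded to 32 bits, is 0x2ADB159A.
Split into bytes (most-significant first): 2A DB 15 9A.
Big-endian: lowest address holds the most-significant byte.
So the memory order matches the most-significant-first order: 2A DB 15 9A.

2A DB 15 9A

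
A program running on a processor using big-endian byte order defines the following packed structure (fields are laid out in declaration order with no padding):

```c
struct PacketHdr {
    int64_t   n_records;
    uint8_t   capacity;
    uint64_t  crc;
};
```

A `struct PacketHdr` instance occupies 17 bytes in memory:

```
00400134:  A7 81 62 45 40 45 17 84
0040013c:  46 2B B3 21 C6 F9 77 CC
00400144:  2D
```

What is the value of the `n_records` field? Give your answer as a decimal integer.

`n_records` is the first field, at byte offset 0, occupying 8 bytes.
Bytes at offsets 0..7: A7 81 62 45 40 45 17 84.
Big-endian: lowest address holds the most-significant byte.
The bytes are already most-significant first: 0xA781624540451784.
Top bit is set, so as a signed 64-bit value this is 0xA781624540451784 − 2^64 = -6376707547809376380.

-6376707547809376380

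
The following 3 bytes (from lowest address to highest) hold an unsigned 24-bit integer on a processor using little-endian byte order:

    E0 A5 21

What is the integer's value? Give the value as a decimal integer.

In little-endian order the low byte comes first in memory.
Reassemble most-significant byte first: 21 A5 E0 → 0x21A5E0.
0x21A5E0 = 2205152.

2205152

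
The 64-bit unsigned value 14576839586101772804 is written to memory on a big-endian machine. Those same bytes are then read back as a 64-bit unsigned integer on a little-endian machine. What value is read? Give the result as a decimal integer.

14576839586101772804 in 64-bit hexadecimal is 0xCA4B565F4572C204.
Stored big-endian, the bytes at ascending addresses are CA 4B 56 5F 45 72 C2 04.
Read back as little-endian, the first byte is least significant, giving 0x04C272455F564BCA.
0x04C272455F564BCA = 342962163911379914.

342962163911379914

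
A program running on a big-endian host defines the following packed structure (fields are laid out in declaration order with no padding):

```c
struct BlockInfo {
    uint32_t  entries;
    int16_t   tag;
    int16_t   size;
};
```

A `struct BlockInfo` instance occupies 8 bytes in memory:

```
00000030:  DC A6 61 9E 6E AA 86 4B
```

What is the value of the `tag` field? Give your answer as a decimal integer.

28330

`tag` follows `entries` (4 bytes), so it starts at byte offset 4 and occupies 2 bytes.
Bytes at offsets 4..5: 6E AA.
Big-endian stores the most-significant byte at the lowest address.
The bytes are already most-significant first: 0x6EAA.
0x6EAA = 28330.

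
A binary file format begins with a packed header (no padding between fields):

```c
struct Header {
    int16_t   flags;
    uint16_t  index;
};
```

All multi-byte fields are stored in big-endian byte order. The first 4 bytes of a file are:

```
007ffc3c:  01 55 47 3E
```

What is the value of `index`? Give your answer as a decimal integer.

18238

`index` follows `flags` (2 bytes), so it starts at byte offset 2 and occupies 2 bytes.
Bytes at offsets 2..3: 47 3E.
Big-endian: lowest address holds the most-significant byte.
The bytes are already most-significant first: 0x473E.
0x473E = 18238.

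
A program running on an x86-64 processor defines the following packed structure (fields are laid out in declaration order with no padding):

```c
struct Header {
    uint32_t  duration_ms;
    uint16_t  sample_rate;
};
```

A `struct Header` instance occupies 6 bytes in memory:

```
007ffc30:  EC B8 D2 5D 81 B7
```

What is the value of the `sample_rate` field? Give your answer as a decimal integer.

46977

`sample_rate` follows `duration_ms` (4 bytes), so it starts at byte offset 4 and occupies 2 bytes.
Bytes at offsets 4..5: 81 B7.
Little-endian: lowest address holds the least-significant byte.
Reassemble most-significant byte first: B7 81 → 0xB781.
0xB781 = 46977.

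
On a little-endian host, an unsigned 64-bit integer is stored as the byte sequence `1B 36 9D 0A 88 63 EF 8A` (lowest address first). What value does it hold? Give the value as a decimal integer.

Little-endian stores the least-significant byte at the lowest address.
Reassemble most-significant byte first: 8A EF 63 88 0A 9D 36 1B → 0x8AEF63880A9D361B.
0x8AEF63880A9D361B = 10011329932612679195.

10011329932612679195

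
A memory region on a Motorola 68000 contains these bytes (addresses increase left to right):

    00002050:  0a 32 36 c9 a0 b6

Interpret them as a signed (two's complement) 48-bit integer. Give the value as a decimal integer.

In big-endian order the high byte comes first in memory.
The bytes are already most-significant first: 0x0A3236C9A0B6.
0x0A3236C9A0B6 = 11210783826102.

11210783826102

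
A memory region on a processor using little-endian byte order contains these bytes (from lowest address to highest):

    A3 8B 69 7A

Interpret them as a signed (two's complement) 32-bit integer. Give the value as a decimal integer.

Little-endian: lowest address holds the least-significant byte.
Reassemble most-significant byte first: 7A 69 8B A3 → 0x7A698BA3.
0x7A698BA3 = 2053737379.

2053737379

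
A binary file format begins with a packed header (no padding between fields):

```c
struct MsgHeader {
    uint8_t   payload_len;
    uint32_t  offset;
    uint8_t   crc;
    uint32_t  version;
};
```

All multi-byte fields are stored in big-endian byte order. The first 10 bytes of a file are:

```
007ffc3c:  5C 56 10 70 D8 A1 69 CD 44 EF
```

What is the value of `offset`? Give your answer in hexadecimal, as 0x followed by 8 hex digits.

0x561070D8

`offset` follows `payload_len` (1 byte), so it starts at byte offset 1 and occupies 4 bytes.
Bytes at offsets 1..4: 56 10 70 D8.
Big-endian: lowest address holds the most-significant byte.
The bytes are already most-significant first: 0x561070D8.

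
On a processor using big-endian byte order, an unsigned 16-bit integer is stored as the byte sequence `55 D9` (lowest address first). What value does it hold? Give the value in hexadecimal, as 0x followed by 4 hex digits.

Big-endian: lowest address holds the most-significant byte.
The bytes are already most-significant first: 0x55D9.

0x55D9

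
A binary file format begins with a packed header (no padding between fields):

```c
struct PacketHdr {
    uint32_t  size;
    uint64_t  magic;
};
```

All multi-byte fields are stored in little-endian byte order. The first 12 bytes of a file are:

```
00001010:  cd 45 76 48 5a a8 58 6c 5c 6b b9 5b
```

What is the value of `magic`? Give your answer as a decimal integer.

6609431972841826394

`magic` follows `size` (4 bytes), so it starts at byte offset 4 and occupies 8 bytes.
Bytes at offsets 4..11: 5A A8 58 6C 5C 6B B9 5B.
In little-endian order the low byte comes first in memory.
Reassemble most-significant byte first: 5B B9 6B 5C 6C 58 A8 5A → 0x5BB96B5C6C58A85A.
0x5BB96B5C6C58A85A = 6609431972841826394.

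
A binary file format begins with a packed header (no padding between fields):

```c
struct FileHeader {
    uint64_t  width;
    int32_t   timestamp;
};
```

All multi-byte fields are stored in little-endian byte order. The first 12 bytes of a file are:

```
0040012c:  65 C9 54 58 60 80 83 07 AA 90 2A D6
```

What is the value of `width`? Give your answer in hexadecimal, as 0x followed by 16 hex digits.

`width` is the first field, at byte offset 0, occupying 8 bytes.
Bytes at offsets 0..7: 65 C9 54 58 60 80 83 07.
Little-endian: lowest address holds the least-significant byte.
Reassemble most-significant byte first: 07 83 80 60 58 54 C9 65 → 0x078380605854C965.

0x078380605854C965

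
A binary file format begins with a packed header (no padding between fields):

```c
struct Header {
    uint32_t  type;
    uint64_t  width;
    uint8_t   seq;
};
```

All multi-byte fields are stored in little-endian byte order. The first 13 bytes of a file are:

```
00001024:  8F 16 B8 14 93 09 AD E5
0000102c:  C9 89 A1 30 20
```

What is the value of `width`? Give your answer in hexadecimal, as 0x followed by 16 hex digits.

`width` follows `type` (4 bytes), so it starts at byte offset 4 and occupies 8 bytes.
Bytes at offsets 4..11: 93 09 AD E5 C9 89 A1 30.
Little-endian: lowest address holds the least-significant byte.
Reassemble most-significant byte first: 30 A1 89 C9 E5 AD 09 93 → 0x30A189C9E5AD0993.

0x30A189C9E5AD0993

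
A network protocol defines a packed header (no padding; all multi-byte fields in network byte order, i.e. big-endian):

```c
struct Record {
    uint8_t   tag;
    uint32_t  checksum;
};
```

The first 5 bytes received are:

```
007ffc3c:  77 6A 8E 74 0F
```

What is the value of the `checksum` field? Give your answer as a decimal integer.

1787720719

`checksum` follows `tag` (1 byte), so it starts at byte offset 1 and occupies 4 bytes.
Bytes at offsets 1..4: 6A 8E 74 0F.
Big-endian stores the most-significant byte at the lowest address.
The bytes are already most-significant first: 0x6A8E740F.
0x6A8E740F = 1787720719.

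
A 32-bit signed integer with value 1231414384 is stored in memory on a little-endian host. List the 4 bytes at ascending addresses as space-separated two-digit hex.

70 E4 65 49

1231414384 in hexadecimal, padded to 32 bits, is 0x4965E470.
Split into bytes (most-significant first): 49 65 E4 70.
Little-endian: lowest address holds the least-significant byte.
So at ascending addresses the bytes are 70 E4 65 49.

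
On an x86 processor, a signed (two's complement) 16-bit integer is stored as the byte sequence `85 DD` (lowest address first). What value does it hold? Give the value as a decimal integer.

In little-endian order the low byte comes first in memory.
Reassemble most-significant byte first: DD 85 → 0xDD85.
Top bit is set, so as a signed 16-bit value this is 0xDD85 − 2^16 = -8827.

-8827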